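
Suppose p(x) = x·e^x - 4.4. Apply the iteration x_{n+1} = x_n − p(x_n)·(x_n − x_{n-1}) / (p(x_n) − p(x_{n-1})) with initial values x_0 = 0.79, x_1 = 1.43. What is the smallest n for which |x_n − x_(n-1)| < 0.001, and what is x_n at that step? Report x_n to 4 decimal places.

n = 5, x_n = 1.2547

p(0.79) = -2.659317, p(1.43) = 1.575540
x_2 = 1.430000 − 1.575540·(0.640000)/(4.234857) = 1.191894;  |Δ| = 0.238106
p(1.191894) = -0.474721
x_3 = 1.191894 − (-0.474721)·(-0.238106)/(-2.050261) = 1.247025;  |Δ| = 0.055132
p(1.247025) = -0.060382
x_4 = 1.247025 − (-0.060382)·(0.055132)/(0.414340) = 1.255060;  |Δ| = 0.008034
p(1.255060) = 0.002809
x_5 = 1.255060 − 0.002809·(0.008034)/(0.063191) = 1.254703;  |Δ| = 0.000357
|x_5 − x_4| = 0.000357 < 0.001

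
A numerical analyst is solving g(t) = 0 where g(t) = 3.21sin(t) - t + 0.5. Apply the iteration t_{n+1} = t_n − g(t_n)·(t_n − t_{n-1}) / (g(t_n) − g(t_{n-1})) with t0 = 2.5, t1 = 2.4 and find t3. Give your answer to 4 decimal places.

2.4778

g(2.5) = -0.078904, g(2.4) = 0.268237
t2 = 2.400000 − 0.268237·(2.400000 − 2.500000) / (0.268237 − (-0.078904)) = 2.400000 − (-0.026824)/(0.347141) = 2.477270
g(2.477270) = 0.001778
t3 = 2.477270 − 0.001778·(2.477270 − 2.400000) / (0.001778 − 0.268237) = 2.477270 − (0.000137)/(-0.266459) = 2.477786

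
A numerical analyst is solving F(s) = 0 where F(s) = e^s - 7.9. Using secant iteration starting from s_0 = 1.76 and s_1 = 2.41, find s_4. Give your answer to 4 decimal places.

2.0671

F(1.76) = -2.087563, F(2.41) = 3.233961
s_2 = 2.410000 − 3.233961·(2.410000 − 1.760000) / (3.233961 − (-2.087563)) = 2.410000 − (2.102075)/(5.321524) = 2.014986
F(2.014986) = -0.399375
s_3 = 2.014986 − (-0.399375)·(2.014986 − 2.410000) / (-0.399375 − 3.233961) = 2.014986 − (0.157759)/(-3.633336) = 2.058406
F(2.058406) = -0.066526
s_4 = 2.058406 − (-0.066526)·(2.058406 − 2.014986) / (-0.066526 − (-0.399375)) = 2.058406 − (-0.002889)/(0.332849) = 2.067084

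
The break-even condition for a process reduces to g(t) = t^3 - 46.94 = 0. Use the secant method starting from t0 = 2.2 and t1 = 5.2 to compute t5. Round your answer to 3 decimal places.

3.605

g(2.2) = -36.29200, g(5.2) = 93.66800
t2 = 5.20000 − 93.66800·(5.20000 − 2.20000) / (93.66800 − (-36.29200)) = 5.20000 − (281.00400)/(129.96000) = 3.03777
g(3.03777) = -18.90744
t3 = 3.03777 − (-18.90744)·(3.03777 − 5.20000) / (-18.90744 − 93.66800) = 3.03777 − (40.88233)/(-112.57544) = 3.40092
g(3.40092) = -7.60407
t4 = 3.40092 − (-7.60407)·(3.40092 − 3.03777) / (-7.60407 − (-18.90744)) = 3.40092 − (-2.76146)/(11.30337) = 3.64522
g(3.64522) = 1.49650
t5 = 3.64522 − 1.49650·(3.64522 − 3.40092) / (1.49650 − (-7.60407)) = 3.64522 − (0.36560)/(9.10057) = 3.60505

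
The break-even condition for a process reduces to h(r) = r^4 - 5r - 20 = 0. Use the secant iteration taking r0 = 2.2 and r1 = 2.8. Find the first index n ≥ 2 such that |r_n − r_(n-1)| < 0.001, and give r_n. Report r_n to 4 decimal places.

n = 5, r_n = 2.3762

h(2.2) = -7.574400, h(2.8) = 27.465600
r2 = 2.800000 − 27.465600·(0.600000)/(35.040000) = 2.329699;  |Δ| = 0.470301
h(2.329699) = -2.190783
r3 = 2.329699 − (-2.190783)·(-0.470301)/(-29.656383) = 2.364441;  |Δ| = 0.034742
h(2.364441) = -0.567614
r4 = 2.364441 − (-0.567614)·(0.034742)/(1.623170) = 2.376590;  |Δ| = 0.012149
h(2.376590) = 0.018988
r5 = 2.376590 − 0.018988·(0.012149)/(0.586602) = 2.376197;  |Δ| = 0.000393
|r5 − r4| = 0.000393 < 0.001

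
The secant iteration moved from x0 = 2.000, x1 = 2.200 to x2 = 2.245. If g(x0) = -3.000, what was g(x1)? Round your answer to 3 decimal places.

The secant line through (2.000, -3.000) and (2.200, g(x1)) crosses zero at x2 = 2.245.
So (2.000, -3.000), (2.200, g(x1)), (2.245, 0) are collinear:
g(x1) = -3.000 · (2.200 − 2.245) / (2.000 − 2.245) = -3.000 · (-0.04500)/(-0.24500) = -0.55102

-0.551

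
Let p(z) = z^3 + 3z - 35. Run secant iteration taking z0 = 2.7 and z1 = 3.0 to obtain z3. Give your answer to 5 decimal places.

2.96630

p(2.7) = -7.2170000, p(3.0) = 1.0000000
z2 = 3.0000000 − 1.0000000·(3.0000000 − 2.7000000) / (1.0000000 − (-7.2170000)) = 3.0000000 − (0.3000000)/(8.2170000) = 2.9634903
p(2.9634903) = -0.0833423
z3 = 2.9634903 − (-0.0833423)·(2.9634903 − 3.0000000) / (-0.0833423 − 1.0000000) = 2.9634903 − (0.0030428)/(-1.0833423) = 2.9662990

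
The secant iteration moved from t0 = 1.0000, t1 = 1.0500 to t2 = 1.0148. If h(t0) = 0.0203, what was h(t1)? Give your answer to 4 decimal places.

The secant line through (1.0000, 0.0203) and (1.0500, h(t1)) crosses zero at t2 = 1.0148.
So (1.0000, 0.0203), (1.0500, h(t1)), (1.0148, 0) are collinear:
h(t1) = 0.0203 · (1.0500 − 1.0148) / (1.0000 − 1.0148) = 0.0203 · (0.035200)/(-0.014800) = -0.048281

-0.0483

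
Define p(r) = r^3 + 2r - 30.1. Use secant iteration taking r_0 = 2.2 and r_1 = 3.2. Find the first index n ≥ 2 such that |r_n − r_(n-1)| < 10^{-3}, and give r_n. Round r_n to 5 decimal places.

n = 5, r_n = 2.89673

p(2.2) = -15.0520000, p(3.2) = 9.0680000
r_2 = 3.2000000 − 9.0680000·(1.0000000)/(24.1200000) = 2.8240464;  |Δ| = 0.3759536
p(2.8240464) = -1.9294639
r_3 = 2.8240464 − (-1.9294639)·(-0.3759536)/(-10.9974639) = 2.8900061;  |Δ| = 0.0659596
p(2.8900061) = -0.1822664
r_4 = 2.8900061 − (-0.1822664)·(0.0659596)/(1.7471975) = 2.8968869;  |Δ| = 0.0068809
p(2.8968869) = 0.0043159
r_5 = 2.8968869 − 0.0043159·(0.0068809)/(0.1865823) = 2.8967278;  |Δ| = 0.0001592
|r_5 − r_4| = 0.0001592 < 10^{-3}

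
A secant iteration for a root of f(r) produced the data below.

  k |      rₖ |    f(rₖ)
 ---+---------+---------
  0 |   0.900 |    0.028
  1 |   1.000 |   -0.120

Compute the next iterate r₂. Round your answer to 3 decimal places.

r₂ = 1.000 − (-0.120)·(1.000 − 0.900) / (-0.120 − 0.028)
   = 1.000 − (-0.01200)/(-0.14800) = 0.91892

0.919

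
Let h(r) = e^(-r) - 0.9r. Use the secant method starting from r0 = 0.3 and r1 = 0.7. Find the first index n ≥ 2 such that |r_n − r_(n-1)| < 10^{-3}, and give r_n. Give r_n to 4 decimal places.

h(0.3) = 0.470818, h(0.7) = -0.133415
r2 = 0.700000 − (-0.133415)·(0.400000)/(-0.604233) = 0.611680;  |Δ| = 0.088320
h(0.611680) = -0.008073
r3 = 0.611680 − (-0.008073)·(-0.088320)/(0.125342) = 0.605991;  |Δ| = 0.005689
h(0.605991) = 0.000141
r4 = 0.605991 − 0.000141·(-0.005689)/(0.008214) = 0.606089;  |Δ| = 0.000098
|r4 − r3| = 0.000098 < 10^{-3}

n = 4, r_n = 0.6061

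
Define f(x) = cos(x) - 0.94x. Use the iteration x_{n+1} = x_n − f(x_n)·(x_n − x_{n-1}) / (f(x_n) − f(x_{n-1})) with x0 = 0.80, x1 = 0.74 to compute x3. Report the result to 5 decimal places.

0.76640

f(0.80) = -0.0552933, f(0.74) = 0.0428686
x2 = 0.7400000 − 0.0428686·(0.7400000 − 0.8000000) / (0.0428686 − (-0.0552933)) = 0.7400000 − (-0.0025721)/(0.0981618) = 0.7662028
f(0.7662028) = 0.0003182
x3 = 0.7662028 − 0.0003182·(0.7662028 − 0.7400000) / (0.0003182 − 0.0428686) = 0.7662028 − (0.0000083)/(-0.0425503) = 0.7663988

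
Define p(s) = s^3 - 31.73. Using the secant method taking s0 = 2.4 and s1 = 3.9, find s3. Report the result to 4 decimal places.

3.1297

p(2.4) = -17.906000, p(3.9) = 27.589000
s2 = 3.900000 − 27.589000·(3.900000 − 2.400000) / (27.589000 − (-17.906000)) = 3.900000 − (41.383500)/(45.495000) = 2.990373
p(2.990373) = -4.989107
s3 = 2.990373 − (-4.989107)·(2.990373 − 3.900000) / (-4.989107 − 27.589000) = 2.990373 − (4.538229)/(-32.578107) = 3.129676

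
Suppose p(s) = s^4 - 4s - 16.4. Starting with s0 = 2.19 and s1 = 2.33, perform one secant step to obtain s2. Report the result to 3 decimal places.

p(2.19) = -2.15742, p(2.33) = 3.75296
s2 = 2.33000 − 3.75296·(2.33000 − 2.19000) / (3.75296 − (-2.15742)) = 2.33000 − (0.52541)/(5.91038) = 2.24110

2.241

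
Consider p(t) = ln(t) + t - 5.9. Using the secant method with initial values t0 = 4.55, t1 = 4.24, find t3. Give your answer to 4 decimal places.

p(4.55) = 0.165127, p(4.24) = -0.215437
t2 = 4.240000 − (-0.215437)·(4.240000 − 4.550000) / (-0.215437 − 0.165127) = 4.240000 − (0.066785)/(-0.380564) = 4.415491
p(4.415491) = 0.000610
t3 = 4.415491 − 0.000610·(4.415491 − 4.240000) / (0.000610 − (-0.215437)) = 4.415491 − (0.000107)/(0.216046) = 4.414995

4.4150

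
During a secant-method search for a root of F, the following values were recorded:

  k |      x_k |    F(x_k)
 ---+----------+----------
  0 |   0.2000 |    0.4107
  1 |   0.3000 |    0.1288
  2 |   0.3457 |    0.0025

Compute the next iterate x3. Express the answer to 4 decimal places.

0.3466

x3 = 0.3457 − 0.0025·(0.3457 − 0.3000) / (0.0025 − 0.1288)
   = 0.3457 − (0.000114)/(-0.126300) = 0.346605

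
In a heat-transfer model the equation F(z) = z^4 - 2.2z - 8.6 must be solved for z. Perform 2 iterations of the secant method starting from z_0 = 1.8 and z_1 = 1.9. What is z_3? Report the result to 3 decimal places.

F(1.8) = -2.06240, F(1.9) = 0.25210
z_2 = 1.90000 − 0.25210·(1.90000 − 1.80000) / (0.25210 − (-2.06240)) = 1.90000 − (0.02521)/(2.31450) = 1.88911
F(1.88911) = -0.02022
z_3 = 1.88911 − (-0.02022)·(1.88911 − 1.90000) / (-0.02022 − 0.25210) = 1.88911 − (0.00022)/(-0.27232) = 1.88992

1.890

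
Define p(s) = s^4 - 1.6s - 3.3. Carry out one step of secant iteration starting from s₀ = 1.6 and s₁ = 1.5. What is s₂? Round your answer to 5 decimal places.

1.54789

p(1.6) = 0.6936000, p(1.5) = -0.6375000
s₂ = 1.5000000 − (-0.6375000)·(1.5000000 − 1.6000000) / (-0.6375000 − 0.6936000) = 1.5000000 − (0.0637500)/(-1.3311000) = 1.5478927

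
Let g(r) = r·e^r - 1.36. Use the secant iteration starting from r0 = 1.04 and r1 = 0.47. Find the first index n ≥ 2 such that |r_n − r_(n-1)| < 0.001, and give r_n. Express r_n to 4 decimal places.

n = 5, r_n = 0.6853

g(1.04) = 1.582386, g(0.47) = -0.608003
r2 = 0.470000 − (-0.608003)·(-0.570000)/(-2.190388) = 0.628219;  |Δ| = 0.158219
g(0.628219) = -0.182548
r3 = 0.628219 − (-0.182548)·(0.158219)/(0.425455) = 0.696105;  |Δ| = 0.067886
g(0.696105) = 0.036335
r4 = 0.696105 − 0.036335·(0.067886)/(0.218883) = 0.684836;  |Δ| = 0.011269
g(0.684836) = -0.001664
r5 = 0.684836 − (-0.001664)·(-0.011269)/(-0.038000) = 0.685330;  |Δ| = 0.000494
|r5 − r4| = 0.000494 < 0.001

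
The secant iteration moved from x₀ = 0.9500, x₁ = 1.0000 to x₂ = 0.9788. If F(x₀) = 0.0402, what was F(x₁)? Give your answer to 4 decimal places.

-0.0296

The secant line through (0.9500, 0.0402) and (1.0000, F(x₁)) crosses zero at x₂ = 0.9788.
So (0.9500, 0.0402), (1.0000, F(x₁)), (0.9788, 0) are collinear:
F(x₁) = 0.0402 · (1.0000 − 0.9788) / (0.9500 − 0.9788) = 0.0402 · (0.021200)/(-0.028800) = -0.029592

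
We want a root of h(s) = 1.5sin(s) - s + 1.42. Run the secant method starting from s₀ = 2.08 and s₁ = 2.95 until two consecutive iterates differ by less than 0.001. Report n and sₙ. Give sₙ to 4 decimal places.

n = 5, sₙ = 2.4157

h(2.08) = 0.649699, h(2.95) = -1.244366
s₂ = 2.950000 − (-1.244366)·(0.870000)/(-1.894065) = 2.378426;  |Δ| = 0.571574
h(2.378426) = 0.078394
s₃ = 2.378426 − 0.078394·(-0.571574)/(1.322760) = 2.412301;  |Δ| = 0.033875
h(2.412301) = 0.007212
s₄ = 2.412301 − 0.007212·(0.033875)/(-0.071181) = 2.415733;  |Δ| = 0.003432
h(2.415733) = -0.000065
s₅ = 2.415733 − (-0.000065)·(0.003432)/(-0.007277) = 2.415702;  |Δ| = 0.000031
|s₅ − s₄| = 0.000031 < 0.001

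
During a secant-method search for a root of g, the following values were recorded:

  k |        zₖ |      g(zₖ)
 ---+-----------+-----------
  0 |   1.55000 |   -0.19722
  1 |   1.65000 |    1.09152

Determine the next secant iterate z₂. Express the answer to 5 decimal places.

z₂ = 1.65000 − 1.09152·(1.65000 − 1.55000) / (1.09152 − (-0.19722))
   = 1.65000 − (0.1091520)/(1.2887400) = 1.5653033

1.56530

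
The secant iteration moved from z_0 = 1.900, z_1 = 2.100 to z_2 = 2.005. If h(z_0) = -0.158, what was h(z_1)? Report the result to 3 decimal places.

The secant line through (1.900, -0.158) and (2.100, h(z_1)) crosses zero at z_2 = 2.005.
So (1.900, -0.158), (2.100, h(z_1)), (2.005, 0) are collinear:
h(z_1) = -0.158 · (2.100 − 2.005) / (1.900 − 2.005) = -0.158 · (0.09500)/(-0.10500) = 0.14295

0.143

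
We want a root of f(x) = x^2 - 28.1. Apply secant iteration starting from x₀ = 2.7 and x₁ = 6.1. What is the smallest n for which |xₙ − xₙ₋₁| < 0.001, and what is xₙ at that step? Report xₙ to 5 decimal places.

f(2.7) = -20.8100000, f(6.1) = 9.1100000
x₂ = 6.1000000 − 9.1100000·(3.4000000)/(29.9200000) = 5.0647727;  |Δ| = 1.0352273
f(5.0647727) = -2.4480772
x₃ = 5.0647727 − (-2.4480772)·(-1.0352273)/(-11.5580772) = 5.2840407;  |Δ| = 0.2192680
f(5.2840407) = -0.1789137
x₄ = 5.2840407 − (-0.1789137)·(0.2192680)/(2.2691635) = 5.3013290;  |Δ| = 0.0172883
f(5.3013290) = 0.0040897
x₅ = 5.3013290 − 0.0040897·(0.0172883)/(0.1830034) = 5.3009427;  |Δ| = 0.0003864
|x₅ − x₄| = 0.0003864 < 0.001

n = 5, xₙ = 5.30094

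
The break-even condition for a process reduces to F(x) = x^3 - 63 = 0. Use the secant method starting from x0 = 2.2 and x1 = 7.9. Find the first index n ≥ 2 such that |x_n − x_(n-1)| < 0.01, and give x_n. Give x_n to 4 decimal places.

F(2.2) = -52.352000, F(7.9) = 430.039000
x2 = 7.900000 − 430.039000·(5.700000)/(482.391000) = 2.818599;  |Δ| = 5.081401
F(2.818599) = -40.607649
x3 = 2.818599 − (-40.607649)·(-5.081401)/(-470.646649) = 3.257025;  |Δ| = 0.438426
F(3.257025) = -28.448799
x4 = 3.257025 − (-28.448799)·(0.438426)/(12.158850) = 4.282837;  |Δ| = 1.025812
F(4.282837) = 15.558751
x5 = 4.282837 − 15.558751·(1.025812)/(44.007550) = 3.920164;  |Δ| = 0.362673
F(3.920164) = -2.756167
x6 = 3.920164 − (-2.756167)·(-0.362673)/(-18.314918) = 3.974741;  |Δ| = 0.054578
F(3.974741) = -0.204771
x7 = 3.974741 − (-0.204771)·(0.054578)/(2.551396) = 3.979122;  |Δ| = 0.004380
|x7 − x6| = 0.004380 < 0.01

n = 7, x_n = 3.9791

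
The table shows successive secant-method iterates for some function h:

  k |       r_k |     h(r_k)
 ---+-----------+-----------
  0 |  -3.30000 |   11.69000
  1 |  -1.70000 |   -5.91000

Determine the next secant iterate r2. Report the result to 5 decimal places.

r2 = -1.70000 − (-5.91000)·(-1.70000 − (-3.30000)) / (-5.91000 − 11.69000)
   = -1.70000 − (-9.4560000)/(-17.6000000) = -2.2372727

-2.23727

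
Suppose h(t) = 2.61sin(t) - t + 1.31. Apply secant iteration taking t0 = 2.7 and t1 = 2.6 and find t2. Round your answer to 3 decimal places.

2.617

h(2.7) = -0.27454, h(2.6) = 0.05546
t2 = 2.60000 − 0.05546·(2.60000 − 2.70000) / (0.05546 − (-0.27454)) = 2.60000 − (-0.00555)/(0.33000) = 2.61681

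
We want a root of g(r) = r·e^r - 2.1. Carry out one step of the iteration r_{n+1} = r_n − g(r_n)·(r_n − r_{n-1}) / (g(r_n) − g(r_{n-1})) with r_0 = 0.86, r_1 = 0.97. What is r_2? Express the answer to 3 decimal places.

0.874

g(0.86) = -0.06768, g(0.97) = 0.45881
r_2 = 0.97000 − 0.45881·(0.97000 − 0.86000) / (0.45881 − (-0.06768)) = 0.97000 − (0.05047)/(0.52649) = 0.87414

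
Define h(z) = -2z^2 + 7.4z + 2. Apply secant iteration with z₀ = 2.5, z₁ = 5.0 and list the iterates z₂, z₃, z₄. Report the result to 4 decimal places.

h(2.5) = 8.000000, h(5.0) = -11.000000
z₂ = 5.000000 − (-11.000000)·(5.000000 − 2.500000) / (-11.000000 − 8.000000) = 5.000000 − (-27.500000)/(-19.000000) = 3.552632
h(3.552632) = 3.047091
z₃ = 3.552632 − 3.047091·(3.552632 − 5.000000) / (3.047091 − (-11.000000)) = 3.552632 − (-4.410264)/(14.047091) = 3.866594
h(3.866594) = 0.711694
z₄ = 3.866594 − 0.711694·(3.866594 − 3.552632) / (0.711694 − 3.047091) = 3.866594 − (0.223446)/(-2.335397) = 3.962272

3.5526, 3.8666, 3.9623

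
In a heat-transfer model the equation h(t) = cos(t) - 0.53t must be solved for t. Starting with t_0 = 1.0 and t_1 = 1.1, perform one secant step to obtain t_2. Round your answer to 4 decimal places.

h(1.0) = 0.010302, h(1.1) = -0.129404
t_2 = 1.100000 − (-0.129404)·(1.100000 − 1.000000) / (-0.129404 − 0.010302) = 1.100000 − (-0.012940)/(-0.139706) = 1.007374

1.0074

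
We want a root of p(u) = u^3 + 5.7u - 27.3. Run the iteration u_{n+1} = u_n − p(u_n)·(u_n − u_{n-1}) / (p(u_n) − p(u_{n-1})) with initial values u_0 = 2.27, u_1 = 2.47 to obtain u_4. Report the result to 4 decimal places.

p(2.27) = -2.663917, p(2.47) = 1.848223
u_2 = 2.470000 − 1.848223·(2.470000 − 2.270000) / (1.848223 − (-2.663917)) = 2.470000 − (0.369645)/(4.512140) = 2.388078
p(2.388078) = -0.068951
u_3 = 2.388078 − (-0.068951)·(2.388078 − 2.470000) / (-0.068951 − 1.848223) = 2.388078 − (0.005649)/(-1.917174) = 2.391024
p(2.391024) = -0.001687
u_4 = 2.391024 − (-0.001687)·(2.391024 − 2.388078) / (-0.001687 − (-0.068951)) = 2.391024 − (-0.000005)/(0.067264) = 2.391098

2.3911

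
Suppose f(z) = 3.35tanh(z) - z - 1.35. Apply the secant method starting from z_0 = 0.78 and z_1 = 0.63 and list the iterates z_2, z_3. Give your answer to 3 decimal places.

f(0.78) = 0.05657, f(0.63) = -0.11053
z_2 = 0.63000 − (-0.11053)·(0.63000 − 0.78000) / (-0.11053 − 0.05657) = 0.63000 − (0.01658)/(-0.16709) = 0.72922
f(0.72922) = 0.00645
z_3 = 0.72922 − 0.00645·(0.72922 − 0.63000) / (0.00645 − (-0.11053)) = 0.72922 − (0.00064)/(0.11697) = 0.72375

0.729, 0.724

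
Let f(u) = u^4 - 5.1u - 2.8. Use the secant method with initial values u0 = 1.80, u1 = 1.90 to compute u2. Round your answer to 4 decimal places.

1.8732

f(1.80) = -1.482400, f(1.90) = 0.542100
u2 = 1.900000 − 0.542100·(1.900000 − 1.800000) / (0.542100 − (-1.482400)) = 1.900000 − (0.054210)/(2.024500) = 1.873223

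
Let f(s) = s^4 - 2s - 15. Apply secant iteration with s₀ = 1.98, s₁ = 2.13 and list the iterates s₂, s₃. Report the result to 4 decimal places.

2.0896, 2.0928

f(1.98) = -3.590464, f(2.13) = 1.323462
s₂ = 2.130000 − 1.323462·(2.130000 − 1.980000) / (1.323462 − (-3.590464)) = 2.130000 − (0.198519)/(4.913925) = 2.089601
f(2.089601) = -0.113482
s₃ = 2.089601 − (-0.113482)·(2.089601 − 2.130000) / (-0.113482 − 1.323462) = 2.089601 − (0.004585)/(-1.436943) = 2.092791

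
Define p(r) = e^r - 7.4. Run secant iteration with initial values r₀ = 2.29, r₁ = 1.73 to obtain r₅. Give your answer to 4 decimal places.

p(2.29) = 2.474938, p(1.73) = -1.759346
r₂ = 1.730000 − (-1.759346)·(1.730000 − 2.290000) / (-1.759346 − 2.474938) = 1.730000 − (0.985234)/(-4.234284) = 1.962680
p(1.962680) = -0.281620
r₃ = 1.962680 − (-0.281620)·(1.962680 − 1.730000) / (-0.281620 − (-1.759346)) = 1.962680 − (-0.065527)/(1.477726) = 2.007024
p(2.007024) = 0.041136
r₄ = 2.007024 − 0.041136·(2.007024 − 1.962680) / (0.041136 − (-0.281620)) = 2.007024 − (0.001824)/(0.322756) = 2.001372
p(2.001372) = -0.000800
r₅ = 2.001372 − (-0.000800)·(2.001372 − 2.007024) / (-0.000800 − 0.041136) = 2.001372 − (0.000005)/(-0.041936) = 2.001480

2.0015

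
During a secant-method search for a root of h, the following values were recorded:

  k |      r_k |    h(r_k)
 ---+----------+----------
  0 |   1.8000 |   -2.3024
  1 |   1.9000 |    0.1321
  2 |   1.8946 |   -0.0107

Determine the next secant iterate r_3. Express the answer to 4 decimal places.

r_3 = 1.8946 − (-0.0107)·(1.8946 − 1.9000) / (-0.0107 − 0.1321)
   = 1.8946 − (0.000058)/(-0.142800) = 1.895005

1.8950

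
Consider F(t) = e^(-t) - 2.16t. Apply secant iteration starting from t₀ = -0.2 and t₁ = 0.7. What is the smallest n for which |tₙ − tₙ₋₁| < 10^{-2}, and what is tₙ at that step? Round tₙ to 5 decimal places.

n = 4, tₙ = 0.33213

F(-0.2) = 1.6534028, F(0.7) = -1.0154147
t₂ = 0.7000000 − (-1.0154147)·(0.9000000)/(-2.6688175) = 0.3575737;  |Δ| = 0.3424263
F(0.3575737) = -0.0729881
t₃ = 0.3575737 − (-0.0729881)·(-0.3424263)/(0.9424266) = 0.3310538;  |Δ| = 0.0265199
F(0.3310538) = 0.0030902
t₄ = 0.3310538 − 0.0030902·(-0.0265199)/(0.0760783) = 0.3321310;  |Δ| = 0.0010772
|t₄ − t₃| = 0.0010772 < 10^{-2}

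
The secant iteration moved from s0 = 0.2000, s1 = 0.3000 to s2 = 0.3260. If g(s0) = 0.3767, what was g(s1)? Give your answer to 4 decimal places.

The secant line through (0.2000, 0.3767) and (0.3000, g(s1)) crosses zero at s2 = 0.3260.
So (0.2000, 0.3767), (0.3000, g(s1)), (0.3260, 0) are collinear:
g(s1) = 0.3767 · (0.3000 − 0.3260) / (0.2000 − 0.3260) = 0.3767 · (-0.026000)/(-0.126000) = 0.077732

0.0777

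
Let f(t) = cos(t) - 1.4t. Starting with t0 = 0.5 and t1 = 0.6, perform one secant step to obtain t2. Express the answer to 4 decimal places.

f(0.5) = 0.177583, f(0.6) = -0.014664
t2 = 0.600000 − (-0.014664)·(0.600000 − 0.500000) / (-0.014664 − 0.177583) = 0.600000 − (-0.001466)/(-0.192247) = 0.592372

0.5924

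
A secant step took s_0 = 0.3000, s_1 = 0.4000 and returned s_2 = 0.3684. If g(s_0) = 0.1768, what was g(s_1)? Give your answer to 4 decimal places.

The secant line through (0.3000, 0.1768) and (0.4000, g(s_1)) crosses zero at s_2 = 0.3684.
So (0.3000, 0.1768), (0.4000, g(s_1)), (0.3684, 0) are collinear:
g(s_1) = 0.1768 · (0.4000 − 0.3684) / (0.3000 − 0.3684) = 0.1768 · (0.031600)/(-0.068400) = -0.081680

-0.0817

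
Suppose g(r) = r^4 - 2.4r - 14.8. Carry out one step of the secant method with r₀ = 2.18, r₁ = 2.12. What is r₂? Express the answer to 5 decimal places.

2.11166

g(2.18) = 2.5533058, g(2.12) = 0.3116314
r₂ = 2.1200000 − 0.3116314·(2.1200000 − 2.1800000) / (0.3116314 − 2.5533058) = 2.1200000 − (-0.0186979)/(-2.2416744) = 2.1116590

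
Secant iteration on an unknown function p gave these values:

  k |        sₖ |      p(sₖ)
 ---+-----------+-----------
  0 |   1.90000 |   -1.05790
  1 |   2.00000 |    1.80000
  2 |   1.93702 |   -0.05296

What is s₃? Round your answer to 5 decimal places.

1.93882

s₃ = 1.93702 − (-0.05296)·(1.93702 − 2.00000) / (-0.05296 − 1.80000)
   = 1.93702 − (0.0033354)/(-1.8529600) = 1.9388201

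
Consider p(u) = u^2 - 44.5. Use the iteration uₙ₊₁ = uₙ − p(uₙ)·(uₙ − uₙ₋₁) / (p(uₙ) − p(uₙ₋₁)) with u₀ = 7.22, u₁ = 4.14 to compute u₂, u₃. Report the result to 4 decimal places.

p(7.22) = 7.628400, p(4.14) = -27.360400
u₂ = 4.140000 − (-27.360400)·(4.140000 − 7.220000) / (-27.360400 − 7.628400) = 4.140000 − (84.270032)/(-34.988800) = 6.548486
p(6.548486) = -1.617332
u₃ = 6.548486 − (-1.617332)·(6.548486 − 4.140000) / (-1.617332 − (-27.360400)) = 6.548486 − (-3.895322)/(25.743068) = 6.699801

6.5485, 6.6998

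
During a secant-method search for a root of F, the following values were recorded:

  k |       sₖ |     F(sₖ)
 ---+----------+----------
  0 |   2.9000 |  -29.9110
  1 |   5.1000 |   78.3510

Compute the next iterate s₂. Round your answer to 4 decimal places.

s₂ = 5.1000 − 78.3510·(5.1000 − 2.9000) / (78.3510 − (-29.9110))
   = 5.1000 − (172.372200)/(108.262000) = 3.507824

3.5078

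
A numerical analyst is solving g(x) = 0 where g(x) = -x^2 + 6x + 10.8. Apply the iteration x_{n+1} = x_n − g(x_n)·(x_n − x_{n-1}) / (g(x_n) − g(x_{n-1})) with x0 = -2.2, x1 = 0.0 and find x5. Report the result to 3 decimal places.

g(-2.2) = -7.24000, g(0.0) = 10.80000
x2 = 0.00000 − 10.80000·(0.00000 − (-2.20000)) / (10.80000 − (-7.24000)) = 0.00000 − (23.76000)/(18.04000) = -1.31707
g(-1.31707) = 1.16288
x3 = -1.31707 − 1.16288·(-1.31707 − 0.00000) / (1.16288 − 10.80000) = -1.31707 − (-1.53160)/(-9.63712) = -1.47600
g(-1.47600) = -0.23458
x4 = -1.47600 − (-0.23458)·(-1.47600 − (-1.31707)) / (-0.23458 − 1.16288) = -1.47600 − (0.03728)/(-1.39746) = -1.44932
g(-1.44932) = 0.00353
x5 = -1.44932 − 0.00353·(-1.44932 − (-1.47600)) / (0.00353 − (-0.23458)) = -1.44932 − (0.00009)/(0.23810) = -1.44972

-1.450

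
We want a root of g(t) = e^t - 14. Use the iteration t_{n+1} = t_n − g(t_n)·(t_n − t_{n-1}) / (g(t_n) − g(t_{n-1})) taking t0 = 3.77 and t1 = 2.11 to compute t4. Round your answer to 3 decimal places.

g(3.77) = 29.38006, g(2.11) = -5.75176
t2 = 2.11000 − (-5.75176)·(2.11000 − 3.77000) / (-5.75176 − 29.38006) = 2.11000 − (9.54792)/(-35.13182) = 2.38177
g(2.38177) = -3.17591
t3 = 2.38177 − (-3.17591)·(2.38177 − 2.11000) / (-3.17591 − (-5.75176)) = 2.38177 − (-0.86313)/(2.57585) = 2.71686
g(2.71686) = 1.13273
t4 = 2.71686 − 1.13273·(2.71686 − 2.38177) / (1.13273 − (-3.17591)) = 2.71686 − (0.37956)/(4.30864) = 2.62877

2.629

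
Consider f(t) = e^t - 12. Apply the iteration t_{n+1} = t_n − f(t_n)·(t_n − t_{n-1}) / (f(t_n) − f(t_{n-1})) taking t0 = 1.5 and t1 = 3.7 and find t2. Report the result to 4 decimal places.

1.9599

f(1.5) = -7.518311, f(3.7) = 28.447304
t2 = 3.700000 − 28.447304·(3.700000 − 1.500000) / (28.447304 − (-7.518311)) = 3.700000 − (62.584070)/(35.965615) = 1.959892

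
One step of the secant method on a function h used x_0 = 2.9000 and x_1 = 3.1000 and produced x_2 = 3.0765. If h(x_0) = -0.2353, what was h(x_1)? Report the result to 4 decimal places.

0.0313

The secant line through (2.9000, -0.2353) and (3.1000, h(x_1)) crosses zero at x_2 = 3.0765.
So (2.9000, -0.2353), (3.1000, h(x_1)), (3.0765, 0) are collinear:
h(x_1) = -0.2353 · (3.1000 − 3.0765) / (2.9000 − 3.0765) = -0.2353 · (0.023500)/(-0.176500) = 0.031329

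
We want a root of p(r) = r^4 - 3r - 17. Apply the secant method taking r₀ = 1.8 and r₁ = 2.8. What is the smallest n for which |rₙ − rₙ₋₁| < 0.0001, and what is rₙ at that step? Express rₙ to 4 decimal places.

n = 7, rₙ = 2.2044

p(1.8) = -11.902400, p(2.8) = 36.065600
r₂ = 2.800000 − 36.065600·(1.000000)/(47.968000) = 2.048132;  |Δ| = 0.751868
p(2.048132) = -5.547671
r₃ = 2.048132 − (-5.547671)·(-0.751868)/(-41.613271) = 2.148367;  |Δ| = 0.100235
p(2.148367) = -2.142426
r₄ = 2.148367 − (-2.142426)·(0.100235)/(3.405245) = 2.211431;  |Δ| = 0.063063
p(2.211431) = 0.281976
r₅ = 2.211431 − 0.281976·(0.063063)/(2.424403) = 2.204096;  |Δ| = 0.007335
p(2.204096) = -0.011741
r₆ = 2.204096 − (-0.011741)·(-0.007335)/(-0.293718) = 2.204389;  |Δ| = 0.000293
p(2.204389) = -0.000060
r₇ = 2.204389 − (-0.000060)·(0.000293)/(0.011681) = 2.204391;  |Δ| = 0.000002
|r₇ − r₆| = 0.000002 < 0.0001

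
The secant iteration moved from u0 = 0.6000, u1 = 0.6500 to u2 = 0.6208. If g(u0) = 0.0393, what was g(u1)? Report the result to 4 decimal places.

The secant line through (0.6000, 0.0393) and (0.6500, g(u1)) crosses zero at u2 = 0.6208.
So (0.6000, 0.0393), (0.6500, g(u1)), (0.6208, 0) are collinear:
g(u1) = 0.0393 · (0.6500 − 0.6208) / (0.6000 − 0.6208) = 0.0393 · (0.029200)/(-0.020800) = -0.055171

-0.0552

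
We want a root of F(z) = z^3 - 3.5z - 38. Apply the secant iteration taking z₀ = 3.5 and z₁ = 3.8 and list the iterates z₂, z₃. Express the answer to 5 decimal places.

F(3.5) = -7.3750000, F(3.8) = 3.5720000
z₂ = 3.8000000 − 3.5720000·(3.8000000 − 3.5000000) / (3.5720000 − (-7.3750000)) = 3.8000000 − (1.0716000)/(10.9470000) = 3.7021102
F(3.7021102) = -0.2176716
z₃ = 3.7021102 − (-0.2176716)·(3.7021102 − 3.8000000) / (-0.2176716 − 3.5720000) = 3.7021102 − (0.0213078)/(-3.7896716) = 3.7077328

3.70211, 3.70773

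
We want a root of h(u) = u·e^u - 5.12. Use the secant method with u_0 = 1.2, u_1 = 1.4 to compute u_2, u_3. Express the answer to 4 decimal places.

1.3342, 1.3400

h(1.2) = -1.135860, h(1.4) = 0.557280
u_2 = 1.400000 − 0.557280·(1.400000 − 1.200000) / (0.557280 − (-1.135860)) = 1.400000 − (0.111456)/(1.693140) = 1.334172
h(1.334172) = -0.054348
u_3 = 1.334172 − (-0.054348)·(1.334172 − 1.400000) / (-0.054348 − 0.557280) = 1.334172 − (0.003578)/(-0.611628) = 1.340021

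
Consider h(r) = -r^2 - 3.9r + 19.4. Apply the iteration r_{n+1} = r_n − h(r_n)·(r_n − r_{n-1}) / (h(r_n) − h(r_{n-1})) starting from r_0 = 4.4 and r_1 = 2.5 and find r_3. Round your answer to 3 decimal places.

h(4.4) = -17.12000, h(2.5) = 3.40000
r_2 = 2.50000 − 3.40000·(2.50000 − 4.40000) / (3.40000 − (-17.12000)) = 2.50000 − (-6.46000)/(20.52000) = 2.81481
h(2.81481) = 0.49904
r_3 = 2.81481 − 0.49904·(2.81481 − 2.50000) / (0.49904 − 3.40000) = 2.81481 − (0.15711)/(-2.90096) = 2.86897

2.869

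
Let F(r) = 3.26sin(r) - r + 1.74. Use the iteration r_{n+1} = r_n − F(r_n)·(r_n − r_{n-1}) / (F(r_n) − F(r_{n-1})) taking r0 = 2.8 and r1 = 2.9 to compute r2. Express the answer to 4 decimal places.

F(2.8) = 0.032061, F(2.9) = -0.380047
r2 = 2.900000 − (-0.380047)·(2.900000 − 2.800000) / (-0.380047 − 0.032061) = 2.900000 − (-0.038005)/(-0.412109) = 2.807780

2.8078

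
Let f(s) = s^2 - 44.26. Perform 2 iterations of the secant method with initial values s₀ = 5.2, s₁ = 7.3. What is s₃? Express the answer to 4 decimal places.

6.6493

f(5.2) = -17.220000, f(7.3) = 9.030000
s₂ = 7.300000 − 9.030000·(7.300000 − 5.200000) / (9.030000 − (-17.220000)) = 7.300000 − (18.963000)/(26.250000) = 6.577600
f(6.577600) = -0.995178
s₃ = 6.577600 − (-0.995178)·(6.577600 − 7.300000) / (-0.995178 − 9.030000) = 6.577600 − (0.718917)/(-10.025178) = 6.649311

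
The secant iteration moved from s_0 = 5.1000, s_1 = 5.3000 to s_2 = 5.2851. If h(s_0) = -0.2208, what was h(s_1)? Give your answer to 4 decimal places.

0.0178

The secant line through (5.1000, -0.2208) and (5.3000, h(s_1)) crosses zero at s_2 = 5.2851.
So (5.1000, -0.2208), (5.3000, h(s_1)), (5.2851, 0) are collinear:
h(s_1) = -0.2208 · (5.3000 − 5.2851) / (5.1000 − 5.2851) = -0.2208 · (0.014900)/(-0.185100) = 0.017774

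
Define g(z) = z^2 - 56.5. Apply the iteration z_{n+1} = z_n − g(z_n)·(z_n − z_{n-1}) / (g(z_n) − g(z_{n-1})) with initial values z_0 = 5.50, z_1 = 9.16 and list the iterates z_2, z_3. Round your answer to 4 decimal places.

g(5.50) = -26.250000, g(9.16) = 27.405600
z_2 = 9.160000 − 27.405600·(9.160000 − 5.500000) / (27.405600 − (-26.250000)) = 9.160000 − (100.304496)/(53.655600) = 7.290587
g(7.290587) = -3.347347
z_3 = 7.290587 − (-3.347347)·(7.290587 − 9.160000) / (-3.347347 − 27.405600) = 7.290587 − (6.257574)/(-30.752947) = 7.494065

7.2906, 7.4941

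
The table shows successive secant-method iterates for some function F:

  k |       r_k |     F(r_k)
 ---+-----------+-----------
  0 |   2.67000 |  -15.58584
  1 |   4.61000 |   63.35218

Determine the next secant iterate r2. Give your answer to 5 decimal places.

r2 = 4.61000 − 63.35218·(4.61000 − 2.67000) / (63.35218 − (-15.58584))
   = 4.61000 − (122.9032292)/(78.9380200) = 3.0530414

3.05304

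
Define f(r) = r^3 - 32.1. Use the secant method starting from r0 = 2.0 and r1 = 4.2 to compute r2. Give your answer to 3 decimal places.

f(2.0) = -24.10000, f(4.2) = 41.98800
r2 = 4.20000 − 41.98800·(4.20000 − 2.00000) / (41.98800 − (-24.10000)) = 4.20000 − (92.37360)/(66.08800) = 2.80226

2.802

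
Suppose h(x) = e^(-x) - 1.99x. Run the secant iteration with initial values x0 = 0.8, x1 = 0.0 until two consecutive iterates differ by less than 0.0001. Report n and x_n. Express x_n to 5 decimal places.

n = 5, x_n = 0.35304

h(0.8) = -1.1426710, h(0.0) = 1.0000000
x2 = 0.0000000 − 1.0000000·(-0.8000000)/(2.1426710) = 0.3733658;  |Δ| = 0.3733658
h(0.3733658) = -0.0545845
x3 = 0.3733658 − (-0.0545845)·(0.3733658)/(-1.0545845) = 0.3540406;  |Δ| = 0.0193251
h(0.3540406) = -0.0026944
x4 = 0.3540406 − (-0.0026944)·(-0.0193251)/(0.0518900) = 0.3530372;  |Δ| = 0.0010035
h(0.3530372) = 0.0000071
x5 = 0.3530372 − 0.0000071·(-0.0010035)/(0.0027015) = 0.3530398;  |Δ| = 0.0000026
|x5 − x4| = 0.0000026 < 0.0001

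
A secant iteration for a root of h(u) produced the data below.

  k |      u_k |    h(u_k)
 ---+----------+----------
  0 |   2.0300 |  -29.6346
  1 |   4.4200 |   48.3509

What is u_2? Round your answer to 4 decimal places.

2.9382

u_2 = 4.4200 − 48.3509·(4.4200 − 2.0300) / (48.3509 − (-29.6346))
   = 4.4200 − (115.558651)/(77.985500) = 2.938203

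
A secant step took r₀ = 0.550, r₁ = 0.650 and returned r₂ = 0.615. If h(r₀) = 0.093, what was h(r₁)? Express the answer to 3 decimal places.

The secant line through (0.550, 0.093) and (0.650, h(r₁)) crosses zero at r₂ = 0.615.
So (0.550, 0.093), (0.650, h(r₁)), (0.615, 0) are collinear:
h(r₁) = 0.093 · (0.650 − 0.615) / (0.550 − 0.615) = 0.093 · (0.03500)/(-0.06500) = -0.05008

-0.050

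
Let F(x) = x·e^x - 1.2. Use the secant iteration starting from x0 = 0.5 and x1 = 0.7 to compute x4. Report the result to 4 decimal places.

F(0.5) = -0.375639, F(0.7) = 0.209627
x2 = 0.700000 − 0.209627·(0.700000 − 0.500000) / (0.209627 − (-0.375639)) = 0.700000 − (0.041925)/(0.585266) = 0.628365
F(0.628365) = -0.022102
x3 = 0.628365 − (-0.022102)·(0.628365 − 0.700000) / (-0.022102 − 0.209627) = 0.628365 − (0.001583)/(-0.231729) = 0.635198
F(0.635198) = -0.001131
x4 = 0.635198 − (-0.001131)·(0.635198 − 0.628365) / (-0.001131 − (-0.022102)) = 0.635198 − (-0.000008)/(0.020971) = 0.635566

0.6356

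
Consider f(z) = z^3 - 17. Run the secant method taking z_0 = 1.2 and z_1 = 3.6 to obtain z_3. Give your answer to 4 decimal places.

2.3786

f(1.2) = -15.272000, f(3.6) = 29.656000
z_2 = 3.600000 − 29.656000·(3.600000 − 1.200000) / (29.656000 − (-15.272000)) = 3.600000 − (71.174400)/(44.928000) = 2.015812
f(2.015812) = -8.808752
z_3 = 2.015812 − (-8.808752)·(2.015812 − 3.600000) / (-8.808752 − 29.656000) = 2.015812 − (13.954720)/(-38.464752) = 2.378604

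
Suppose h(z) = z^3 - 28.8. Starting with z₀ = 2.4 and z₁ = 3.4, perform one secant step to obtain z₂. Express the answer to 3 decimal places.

2.988

h(2.4) = -14.97600, h(3.4) = 10.50400
z₂ = 3.40000 − 10.50400·(3.40000 − 2.40000) / (10.50400 − (-14.97600)) = 3.40000 − (10.50400)/(25.48000) = 2.98776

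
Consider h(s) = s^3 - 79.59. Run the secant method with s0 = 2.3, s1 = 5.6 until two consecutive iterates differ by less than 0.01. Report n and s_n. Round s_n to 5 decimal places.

n = 6, s_n = 4.30149

h(2.3) = -67.4230000, h(5.6) = 96.0260000
s2 = 5.6000000 − 96.0260000·(3.3000000)/(163.4490000) = 3.6612558;  |Δ| = 1.9387442
h(3.6612558) = -30.5116199
s3 = 3.6612558 − (-30.5116199)·(-1.9387442)/(-126.5376199) = 4.1287391;  |Δ| = 0.4674833
h(4.1287391) = -9.2095034
s4 = 4.1287391 − (-9.2095034)·(0.4674833)/(21.3021165) = 4.3308453;  |Δ| = 0.2021062
h(4.3308453) = 1.6402911
s5 = 4.3308453 − 1.6402911·(0.2021062)/(10.8497945) = 4.3002905;  |Δ| = 0.0305548
h(4.3002905) = -0.0668836
s6 = 4.3002905 − (-0.0668836)·(-0.0305548)/(-1.7071747) = 4.3014876;  |Δ| = 0.0011971
|s6 − s5| = 0.0011971 < 0.01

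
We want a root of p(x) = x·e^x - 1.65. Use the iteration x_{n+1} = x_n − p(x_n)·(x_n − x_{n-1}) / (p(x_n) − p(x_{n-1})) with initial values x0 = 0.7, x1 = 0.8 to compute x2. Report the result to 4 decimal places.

p(0.7) = -0.240373, p(0.8) = 0.130433
x2 = 0.800000 − 0.130433·(0.800000 − 0.700000) / (0.130433 − (-0.240373)) = 0.800000 − (0.013043)/(0.370806) = 0.764825

0.7648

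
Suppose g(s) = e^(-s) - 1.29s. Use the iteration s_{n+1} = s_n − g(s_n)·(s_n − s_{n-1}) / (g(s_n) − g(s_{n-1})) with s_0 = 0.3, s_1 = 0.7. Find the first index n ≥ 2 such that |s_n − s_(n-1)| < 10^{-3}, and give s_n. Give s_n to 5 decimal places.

n = 4, s_n = 0.47978

g(0.3) = 0.3538182, g(0.7) = -0.4064147
s_2 = 0.7000000 − (-0.4064147)·(0.4000000)/(-0.7602329) = 0.4861631;  |Δ| = 0.2138369
g(0.4861631) = -0.0121688
s_3 = 0.4861631 − (-0.0121688)·(-0.2138369)/(0.3942459) = 0.4795628;  |Δ| = 0.0066003
g(0.4795628) = 0.0004181
s_4 = 0.4795628 − 0.0004181·(-0.0066003)/(0.0125869) = 0.4797820;  |Δ| = 0.0002192
|s_4 − s_3| = 0.0002192 < 10^{-3}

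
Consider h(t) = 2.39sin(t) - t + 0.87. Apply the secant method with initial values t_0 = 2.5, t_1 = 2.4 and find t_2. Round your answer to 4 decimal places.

2.4297

h(2.5) = -0.199652, h(2.4) = 0.084357
t_2 = 2.400000 − 0.084357·(2.400000 − 2.500000) / (0.084357 − (-0.199652)) = 2.400000 − (-0.008436)/(0.284009) = 2.429702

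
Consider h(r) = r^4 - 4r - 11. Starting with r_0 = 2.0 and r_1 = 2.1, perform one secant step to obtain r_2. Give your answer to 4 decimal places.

2.0984

h(2.0) = -3.000000, h(2.1) = 0.048100
r_2 = 2.100000 − 0.048100·(2.100000 − 2.000000) / (0.048100 − (-3.000000)) = 2.100000 − (0.004810)/(3.048100) = 2.098422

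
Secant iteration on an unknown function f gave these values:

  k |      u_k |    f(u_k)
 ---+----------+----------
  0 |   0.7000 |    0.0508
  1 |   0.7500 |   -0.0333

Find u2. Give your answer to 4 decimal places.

0.7302

u2 = 0.7500 − (-0.0333)·(0.7500 − 0.7000) / (-0.0333 − 0.0508)
   = 0.7500 − (-0.001665)/(-0.084100) = 0.730202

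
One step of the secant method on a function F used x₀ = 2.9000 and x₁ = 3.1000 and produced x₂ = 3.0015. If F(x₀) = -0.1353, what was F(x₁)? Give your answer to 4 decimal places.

The secant line through (2.9000, -0.1353) and (3.1000, F(x₁)) crosses zero at x₂ = 3.0015.
So (2.9000, -0.1353), (3.1000, F(x₁)), (3.0015, 0) are collinear:
F(x₁) = -0.1353 · (3.1000 − 3.0015) / (2.9000 − 3.0015) = -0.1353 · (0.098500)/(-0.101500) = 0.131301

0.1313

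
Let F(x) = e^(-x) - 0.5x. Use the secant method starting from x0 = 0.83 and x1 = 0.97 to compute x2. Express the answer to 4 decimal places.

0.8532

F(0.83) = 0.021049, F(0.97) = -0.105917
x2 = 0.970000 − (-0.105917)·(0.970000 − 0.830000) / (-0.105917 − 0.021049) = 0.970000 − (-0.014828)/(-0.126966) = 0.853210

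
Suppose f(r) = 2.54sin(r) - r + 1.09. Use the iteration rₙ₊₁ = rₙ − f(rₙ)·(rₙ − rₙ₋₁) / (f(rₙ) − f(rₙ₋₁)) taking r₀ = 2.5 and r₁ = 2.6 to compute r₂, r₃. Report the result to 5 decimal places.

2.53544, 2.53596

f(2.5) = 0.1101192, f(2.6) = -0.2006265
r₂ = 2.6000000 − (-0.2006265)·(2.6000000 − 2.5000000) / (-0.2006265 − 0.1101192) = 2.6000000 − (-0.0200627)/(-0.3107458) = 2.5354371
f(2.5354371) = 0.0016318
r₃ = 2.5354371 − 0.0016318·(2.5354371 − 2.6000000) / (0.0016318 − (-0.2006265)) = 2.5354371 − (-0.0001054)/(0.2022583) = 2.5359580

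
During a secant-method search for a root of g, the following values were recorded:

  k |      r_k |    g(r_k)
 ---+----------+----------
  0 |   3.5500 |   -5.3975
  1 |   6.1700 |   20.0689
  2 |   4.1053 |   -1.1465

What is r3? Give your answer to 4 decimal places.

4.2169

r3 = 4.1053 − (-1.1465)·(4.1053 − 6.1700) / (-1.1465 − 20.0689)
   = 4.1053 − (2.367179)/(-21.215400) = 4.216878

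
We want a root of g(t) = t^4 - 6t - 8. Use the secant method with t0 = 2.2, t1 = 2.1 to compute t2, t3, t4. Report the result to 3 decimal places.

2.134, 2.136, 2.136

g(2.2) = 2.22560, g(2.1) = -1.15190
t2 = 2.10000 − (-1.15190)·(2.10000 − 2.20000) / (-1.15190 − 2.22560) = 2.10000 − (0.11519)/(-3.37750) = 2.13411
g(2.13411) = -0.06203
t3 = 2.13411 − (-0.06203)·(2.13411 − 2.10000) / (-0.06203 − (-1.15190)) = 2.13411 − (-0.00212)/(1.08987) = 2.13605
g(2.13605) = 0.00189
t4 = 2.13605 − 0.00189·(2.13605 − 2.13411) / (0.00189 − (-0.06203)) = 2.13605 − (0.00000)/(0.06392) = 2.13599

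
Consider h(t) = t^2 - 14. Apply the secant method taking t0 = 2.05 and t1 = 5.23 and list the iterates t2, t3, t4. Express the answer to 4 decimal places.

h(2.05) = -9.797500, h(5.23) = 13.352900
t2 = 5.230000 − 13.352900·(5.230000 − 2.050000) / (13.352900 − (-9.797500)) = 5.230000 − (42.462222)/(23.150400) = 3.395810
h(3.395810) = -2.468471
t3 = 3.395810 − (-2.468471)·(3.395810 − 5.230000) / (-2.468471 − 13.352900) = 3.395810 − (4.527645)/(-15.821371) = 3.681983
h(3.681983) = -0.443000
t4 = 3.681983 − (-0.443000)·(3.681983 − 3.395810) / (-0.443000 − (-2.468471)) = 3.681983 − (-0.126775)/(2.025471) = 3.744573

3.3958, 3.6820, 3.7446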